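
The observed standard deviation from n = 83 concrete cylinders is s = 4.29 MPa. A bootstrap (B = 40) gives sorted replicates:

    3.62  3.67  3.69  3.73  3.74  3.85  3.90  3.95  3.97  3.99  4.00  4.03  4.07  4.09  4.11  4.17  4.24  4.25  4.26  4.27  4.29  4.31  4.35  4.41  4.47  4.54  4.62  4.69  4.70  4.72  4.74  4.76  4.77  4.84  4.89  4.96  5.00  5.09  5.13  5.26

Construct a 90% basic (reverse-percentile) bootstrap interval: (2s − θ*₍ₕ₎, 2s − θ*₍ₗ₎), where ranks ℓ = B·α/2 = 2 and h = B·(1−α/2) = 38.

(3.49, 4.91)

Percentile endpoints at ranks 2 and 38: θ*₍2₎ = 3.67, θ*₍38₎ = 5.09.
Basic interval reflects these around s:
  lower = 2 × 4.29 − 5.09 = 3.49
  upper = 2 × 4.29 − 3.67 = 4.91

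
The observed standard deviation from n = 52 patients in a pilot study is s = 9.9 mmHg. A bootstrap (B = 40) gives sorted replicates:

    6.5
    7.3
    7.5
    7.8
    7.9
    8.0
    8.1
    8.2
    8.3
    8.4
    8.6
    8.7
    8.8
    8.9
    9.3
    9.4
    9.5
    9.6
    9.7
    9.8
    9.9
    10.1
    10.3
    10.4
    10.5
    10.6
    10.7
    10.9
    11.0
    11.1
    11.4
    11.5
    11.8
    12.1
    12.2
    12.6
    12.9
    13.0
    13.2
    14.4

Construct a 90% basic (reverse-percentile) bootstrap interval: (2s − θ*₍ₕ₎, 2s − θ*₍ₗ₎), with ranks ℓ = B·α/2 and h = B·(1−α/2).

(6.8, 12.5)

Percentile endpoints at ranks 2 and 38: θ*₍2₎ = 7.3, θ*₍38₎ = 13.0.
Basic interval reflects these around s:
  lower = 2 × 9.9 − 13.0 = 6.8
  upper = 2 × 9.9 − 7.3 = 12.5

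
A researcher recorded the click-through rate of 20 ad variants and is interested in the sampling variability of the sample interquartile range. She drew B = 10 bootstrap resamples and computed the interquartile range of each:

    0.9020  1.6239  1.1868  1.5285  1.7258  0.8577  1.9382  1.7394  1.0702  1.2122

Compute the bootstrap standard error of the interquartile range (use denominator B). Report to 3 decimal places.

Bootstrap SE is the standard deviation of the 10 replicate interquartile ranges.
Mean of replicates: (0.9020 + 1.6239 + 1.1868 + 1.5285 + 1.7258 + 0.8577 + 1.9382 + 1.7394 + 1.0702 + 1.2122) / 10 = 13.78470 / 10 = 1.37847
Sum of squared deviations: (−0.47647)² + (+0.24543)² + (−0.19167)² + (+0.15003)² + (+0.34733)² + (−0.52077)² + (+0.55973)² + (+0.36093)² + (−0.30827)² + (−0.16627)² = 1.30459
Variance = 1.30459 / 10 = 0.13046
SE* = √0.13046

SE* = 0.361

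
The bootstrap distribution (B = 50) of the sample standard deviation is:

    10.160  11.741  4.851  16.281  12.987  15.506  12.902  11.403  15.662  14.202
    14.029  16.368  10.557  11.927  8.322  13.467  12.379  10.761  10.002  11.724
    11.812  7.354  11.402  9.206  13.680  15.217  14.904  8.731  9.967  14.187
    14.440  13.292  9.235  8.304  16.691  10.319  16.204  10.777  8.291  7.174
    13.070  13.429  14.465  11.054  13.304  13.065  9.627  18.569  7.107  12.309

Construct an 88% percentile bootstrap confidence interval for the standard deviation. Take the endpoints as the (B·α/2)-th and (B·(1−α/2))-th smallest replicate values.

Sorted replicates: 4.851, 7.107, 7.174, 7.354, 8.291, 8.304, 8.322, 8.731, 9.206, 9.235, 9.627, 9.967, 10.002, 10.160, 10.319, 10.557, 10.761, 10.777, 11.054, 11.402, 11.403, 11.724, 11.741, 11.812, 11.927, 12.309, 12.379, 12.902, 12.987, 13.065, 13.070, 13.292, 13.304, 13.429, 13.467, 13.680, 14.029, 14.187, 14.202, 14.440, 14.465, 14.904, 15.217, 15.506, 15.662, 16.204, 16.281, 16.368, 16.691, 18.569
α = 0.12; lower rank = 50 × 0.060 = 3; upper rank = 50 × 0.940 = 47.
The 3rd smallest replicate is 7.174; the 47th is 16.281.

(7.174, 16.281)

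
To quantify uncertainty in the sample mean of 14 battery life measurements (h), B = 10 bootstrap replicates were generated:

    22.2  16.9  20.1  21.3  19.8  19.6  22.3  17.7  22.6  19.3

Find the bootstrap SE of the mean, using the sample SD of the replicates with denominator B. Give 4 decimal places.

SE* = 1.8400

Bootstrap SE is the standard deviation of the 10 replicate means.
Mean of replicates: (22.2 + 16.9 + 20.1 + 21.3 + 19.8 + 19.6 + 22.3 + 17.7 + 22.6 + 19.3) / 10 = 201.80000 / 10 = 20.18000
Sum of squared deviations: (+2.02000)² + (−3.28000)² + (−0.08000)² + (+1.12000)² + (−0.38000)² + (−0.58000)² + (+2.12000)² + (−2.48000)² + (+2.42000)² + (−0.88000)² = 33.85600
Variance = 33.85600 / 10 = 3.38560
SE* = √3.38560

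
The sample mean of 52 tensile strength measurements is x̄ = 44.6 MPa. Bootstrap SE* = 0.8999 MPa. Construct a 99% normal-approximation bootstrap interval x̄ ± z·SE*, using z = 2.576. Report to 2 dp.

(42.28, 46.92)

Margin = 2.576 × 0.8999 = 2.318
Interval: 44.6 ± 2.318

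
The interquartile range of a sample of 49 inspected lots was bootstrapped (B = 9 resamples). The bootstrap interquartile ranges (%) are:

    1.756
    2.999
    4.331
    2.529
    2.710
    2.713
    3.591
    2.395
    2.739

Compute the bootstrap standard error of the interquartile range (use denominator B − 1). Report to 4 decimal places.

Bootstrap SE is the standard deviation of the 9 replicate interquartile ranges.
Mean of replicates: (1.756 + 2.999 + 4.331 + 2.529 + 2.710 + 2.713 + 3.591 + 2.395 + 2.739) / 9 = 25.76300 / 9 = 2.86256
Sum of squared deviations: (−1.10656)² + (+0.13644)² + (+1.46844)² + (−0.33356)² + (−0.15256)² + (−0.14956)² + (+0.72844)² + (−0.46756)² + (−0.12356)² = 4.32082
Variance = 4.32082 / 8 = 0.54010
SE* = √0.54010

SE* = 0.7349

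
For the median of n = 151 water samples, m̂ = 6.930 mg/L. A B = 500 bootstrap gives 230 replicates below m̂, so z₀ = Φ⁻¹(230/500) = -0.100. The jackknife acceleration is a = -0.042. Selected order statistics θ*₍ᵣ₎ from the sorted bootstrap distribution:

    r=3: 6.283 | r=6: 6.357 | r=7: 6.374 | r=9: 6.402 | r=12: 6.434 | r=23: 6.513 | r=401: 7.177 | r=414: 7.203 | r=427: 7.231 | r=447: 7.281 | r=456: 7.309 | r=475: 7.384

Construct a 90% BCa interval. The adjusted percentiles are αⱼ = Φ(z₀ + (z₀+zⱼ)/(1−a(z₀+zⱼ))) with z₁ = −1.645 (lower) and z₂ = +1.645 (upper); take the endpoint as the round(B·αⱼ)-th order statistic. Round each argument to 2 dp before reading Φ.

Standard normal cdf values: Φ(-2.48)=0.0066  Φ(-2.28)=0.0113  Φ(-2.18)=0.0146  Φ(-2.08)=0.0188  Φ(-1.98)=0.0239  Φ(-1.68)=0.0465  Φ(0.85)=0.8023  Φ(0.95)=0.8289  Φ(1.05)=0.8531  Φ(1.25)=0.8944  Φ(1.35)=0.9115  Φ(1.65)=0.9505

(6.434, 7.309)

Lower: z₀ + z₁ = -0.100 + (-1.645) = -1.745; 1 − a(z₀+z₁) = 1 − (-0.042)(-1.745) = 0.9267; argument = -0.100 + (-1.745)/0.9267 = -1.9830 → -1.98.
α₁ = Φ(-1.98) = 0.0239; rank = round(500 × 0.0239) = 12; θ*₍12₎ = 6.434.
Upper: z₀ + z₂ = 1.545; 1 − a(z₀+z₂) = 1.0649; argument = 1.3509 → 1.35; α₂ = 0.9115; rank = 456; θ*₍456₎ = 7.309.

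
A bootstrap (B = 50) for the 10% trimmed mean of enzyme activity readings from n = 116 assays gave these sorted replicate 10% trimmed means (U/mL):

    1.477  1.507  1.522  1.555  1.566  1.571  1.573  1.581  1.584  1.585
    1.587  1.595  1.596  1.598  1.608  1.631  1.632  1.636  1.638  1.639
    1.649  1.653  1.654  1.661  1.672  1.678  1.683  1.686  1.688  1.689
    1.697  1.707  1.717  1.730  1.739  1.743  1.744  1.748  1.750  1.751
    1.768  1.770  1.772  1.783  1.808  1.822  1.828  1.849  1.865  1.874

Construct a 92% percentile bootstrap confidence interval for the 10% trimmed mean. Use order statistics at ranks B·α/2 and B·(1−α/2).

α = 0.08; lower rank = 50 × 0.040 = 2; upper rank = 50 × 0.960 = 48.
The 2nd smallest replicate is 1.507; the 48th is 1.849.

(1.507, 1.849)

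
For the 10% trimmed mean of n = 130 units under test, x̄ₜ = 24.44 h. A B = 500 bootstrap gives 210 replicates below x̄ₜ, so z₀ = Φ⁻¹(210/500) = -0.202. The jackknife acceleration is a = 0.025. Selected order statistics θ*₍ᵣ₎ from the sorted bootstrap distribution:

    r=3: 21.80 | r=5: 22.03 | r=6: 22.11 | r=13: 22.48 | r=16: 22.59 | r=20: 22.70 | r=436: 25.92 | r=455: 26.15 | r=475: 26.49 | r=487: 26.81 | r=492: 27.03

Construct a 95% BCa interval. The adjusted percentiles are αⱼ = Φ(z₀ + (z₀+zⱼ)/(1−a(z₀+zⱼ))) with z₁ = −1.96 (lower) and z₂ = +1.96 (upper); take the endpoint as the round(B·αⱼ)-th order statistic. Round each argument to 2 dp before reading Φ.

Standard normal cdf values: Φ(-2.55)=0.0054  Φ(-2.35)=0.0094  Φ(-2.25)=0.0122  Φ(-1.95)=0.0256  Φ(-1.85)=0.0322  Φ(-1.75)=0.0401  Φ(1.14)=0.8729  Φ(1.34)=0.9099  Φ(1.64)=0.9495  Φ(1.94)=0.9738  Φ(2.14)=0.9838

(22.11, 26.49)

Lower: z₀ + z₁ = -0.202 + (-1.960) = -2.162; 1 − a(z₀+z₁) = 1 − (0.025)(-2.162) = 1.0540; argument = -0.202 + (-2.162)/1.0540 = -2.2531 → -2.25.
α₁ = Φ(-2.25) = 0.0122; rank = round(500 × 0.0122) = 6; θ*₍6₎ = 22.11.
Upper: z₀ + z₂ = 1.758; 1 − a(z₀+z₂) = 0.9560; argument = 1.6368 → 1.64; α₂ = 0.9495; rank = 475; θ*₍475₎ = 26.49.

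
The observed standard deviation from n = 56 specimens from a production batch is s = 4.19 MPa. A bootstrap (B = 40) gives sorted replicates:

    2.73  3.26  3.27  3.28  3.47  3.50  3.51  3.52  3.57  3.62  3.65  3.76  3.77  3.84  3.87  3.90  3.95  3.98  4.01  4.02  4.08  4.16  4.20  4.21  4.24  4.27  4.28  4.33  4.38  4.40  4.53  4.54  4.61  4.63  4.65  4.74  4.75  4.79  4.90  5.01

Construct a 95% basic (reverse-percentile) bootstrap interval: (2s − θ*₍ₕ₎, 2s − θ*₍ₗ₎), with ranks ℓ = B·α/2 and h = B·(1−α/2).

(3.48, 5.65)

Percentile endpoints at ranks 1 and 39: θ*₍1₎ = 2.73, θ*₍39₎ = 4.90.
Basic interval reflects these around s:
  lower = 2 × 4.19 − 4.90 = 3.48
  upper = 2 × 4.19 − 2.73 = 5.65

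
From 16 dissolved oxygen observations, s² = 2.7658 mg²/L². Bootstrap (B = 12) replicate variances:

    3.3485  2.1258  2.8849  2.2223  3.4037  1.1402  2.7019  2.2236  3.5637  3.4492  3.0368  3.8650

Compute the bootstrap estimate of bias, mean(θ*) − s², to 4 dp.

bias = +0.0647

mean(θ*) = (3.3485 + 2.1258 + 2.8849 + 2.2223 + 3.4037 + 1.1402 + 2.7019 + 2.2236 + 3.5637 + 3.4492 + 3.0368 + 3.8650) / 12 = 2.83047
bias = 2.83047 − 2.7658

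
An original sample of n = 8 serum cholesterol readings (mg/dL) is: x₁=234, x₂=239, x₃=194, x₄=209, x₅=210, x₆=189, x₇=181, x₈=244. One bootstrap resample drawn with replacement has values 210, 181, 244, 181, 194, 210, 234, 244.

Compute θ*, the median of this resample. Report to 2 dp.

θ* = 210.00

Sorted: 181, 181, 194, 210, 210, 234, 244, 244
Median = average of the two middle values = 210.00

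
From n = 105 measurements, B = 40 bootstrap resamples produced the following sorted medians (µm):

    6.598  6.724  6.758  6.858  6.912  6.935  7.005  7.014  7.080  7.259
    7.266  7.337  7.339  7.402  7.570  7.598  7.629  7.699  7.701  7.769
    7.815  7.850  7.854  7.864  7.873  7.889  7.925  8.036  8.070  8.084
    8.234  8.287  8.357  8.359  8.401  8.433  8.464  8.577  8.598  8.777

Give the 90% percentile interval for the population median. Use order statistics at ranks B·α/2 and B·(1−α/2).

α = 0.10; lower rank = 40 × 0.050 = 2; upper rank = 40 × 0.950 = 38.
The 2nd smallest replicate is 6.724; the 38th is 8.577.

(6.724, 8.577)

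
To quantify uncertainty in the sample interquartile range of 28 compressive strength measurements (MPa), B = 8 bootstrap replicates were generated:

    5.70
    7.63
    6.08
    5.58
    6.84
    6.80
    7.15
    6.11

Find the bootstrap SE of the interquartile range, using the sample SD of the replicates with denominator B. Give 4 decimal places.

SE* = 0.6818

Bootstrap SE is the standard deviation of the 8 replicate interquartile ranges.
Mean of replicates: (5.70 + 7.63 + 6.08 + 5.58 + 6.84 + 6.80 + 7.15 + 6.11) / 8 = 51.89000 / 8 = 6.48625
Sum of squared deviations: (−0.78625)² + (+1.14375)² + (−0.40625)² + (−0.90625)² + (+0.35375)² + (+0.31375)² + (+0.66375)² + (−0.37625)² = 3.71839
Variance = 3.71839 / 8 = 0.46480
SE* = √0.46480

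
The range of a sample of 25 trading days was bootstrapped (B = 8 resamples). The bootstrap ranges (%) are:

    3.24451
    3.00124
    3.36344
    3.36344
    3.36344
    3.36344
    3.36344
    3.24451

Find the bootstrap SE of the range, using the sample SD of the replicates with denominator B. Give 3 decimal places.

Bootstrap SE is the standard deviation of the 8 replicate ranges.
Mean of replicates: (3.24451 + 3.00124 + 3.36344 + 3.36344 + 3.36344 + 3.36344 + 3.36344 + 3.24451) / 8 = 26.307460 / 8 = 3.288433
Sum of squared deviations: (−0.043923)² + (−0.287193)² + (+0.075007)² + (+0.075007)² + (+0.075007)² + (+0.075007)² + (+0.075007)² + (−0.043923)² = 0.114469
Variance = 0.114469 / 8 = 0.014309
SE* = √0.014309

SE* = 0.120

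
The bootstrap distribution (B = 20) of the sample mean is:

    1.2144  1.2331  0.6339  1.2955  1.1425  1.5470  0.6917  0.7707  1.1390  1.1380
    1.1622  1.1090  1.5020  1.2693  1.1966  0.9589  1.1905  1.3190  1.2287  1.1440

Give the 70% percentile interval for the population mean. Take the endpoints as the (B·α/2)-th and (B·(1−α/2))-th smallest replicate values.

Sorted replicates: 0.6339, 0.6917, 0.7707, 0.9589, 1.1090, 1.1380, 1.1390, 1.1425, 1.1440, 1.1622, 1.1905, 1.1966, 1.2144, 1.2287, 1.2331, 1.2693, 1.2955, 1.3190, 1.5020, 1.5470
α = 0.30; lower rank = 20 × 0.150 = 3; upper rank = 20 × 0.850 = 17.
The 3rd smallest replicate is 0.7707; the 17th is 1.2955.

(0.7707, 1.2955)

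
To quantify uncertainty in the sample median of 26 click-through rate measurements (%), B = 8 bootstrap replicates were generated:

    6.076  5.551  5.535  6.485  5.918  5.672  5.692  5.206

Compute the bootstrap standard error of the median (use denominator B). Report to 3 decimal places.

SE* = 0.365

Bootstrap SE is the standard deviation of the 8 replicate medians.
Mean of replicates: (6.076 + 5.551 + 5.535 + 6.485 + 5.918 + 5.672 + 5.692 + 5.206) / 8 = 46.1350 / 8 = 5.7669
Sum of squared deviations: (+0.3091)² + (−0.2159)² + (−0.2319)² + (+0.7181)² + (+0.1511)² + (−0.0949)² + (−0.0749)² + (−0.5609)² = 1.0637
Variance = 1.0637 / 8 = 0.1330
SE* = √0.1330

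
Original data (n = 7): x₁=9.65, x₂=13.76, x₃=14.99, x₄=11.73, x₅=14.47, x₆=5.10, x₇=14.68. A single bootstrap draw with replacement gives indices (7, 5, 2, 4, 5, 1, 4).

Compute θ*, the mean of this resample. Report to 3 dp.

θ* = 12.927

Resample values: 14.68, 14.47, 13.76, 11.73, 14.47, 9.65, 11.73.
Mean = (14.68 + 14.47 + 13.76 + 11.73 + 14.47 + 9.65 + 11.73) / 7 = 90.490 / 7 = 12.927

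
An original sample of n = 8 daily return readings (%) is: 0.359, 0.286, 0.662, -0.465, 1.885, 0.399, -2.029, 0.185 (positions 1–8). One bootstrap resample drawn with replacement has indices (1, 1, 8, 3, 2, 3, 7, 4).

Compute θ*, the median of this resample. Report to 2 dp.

Resample values: 0.359, 0.359, 0.185, 0.662, 0.286, 0.662, -2.029, -0.465.
Sorted: -2.029, -0.465, 0.185, 0.286, 0.359, 0.359, 0.662, 0.662
Median = average of the two middle values = 0.32

θ* = 0.32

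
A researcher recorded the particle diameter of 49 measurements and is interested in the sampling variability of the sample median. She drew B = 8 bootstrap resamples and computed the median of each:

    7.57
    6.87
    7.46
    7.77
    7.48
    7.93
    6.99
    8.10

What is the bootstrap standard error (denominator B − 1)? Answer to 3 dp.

Bootstrap SE is the standard deviation of the 8 replicate medians.
Mean of replicates: (7.57 + 6.87 + 7.46 + 7.77 + 7.48 + 7.93 + 6.99 + 8.10) / 8 = 60.1700 / 8 = 7.5213
Sum of squared deviations: (+0.0488)² + (−0.6513)² + (−0.0613)² + (+0.2487)² + (−0.0412)² + (+0.4087)² + (−0.5312)² + (+0.5787)² = 1.2781
Variance = 1.2781 / 7 = 0.1826
SE* = √0.1826

SE* = 0.427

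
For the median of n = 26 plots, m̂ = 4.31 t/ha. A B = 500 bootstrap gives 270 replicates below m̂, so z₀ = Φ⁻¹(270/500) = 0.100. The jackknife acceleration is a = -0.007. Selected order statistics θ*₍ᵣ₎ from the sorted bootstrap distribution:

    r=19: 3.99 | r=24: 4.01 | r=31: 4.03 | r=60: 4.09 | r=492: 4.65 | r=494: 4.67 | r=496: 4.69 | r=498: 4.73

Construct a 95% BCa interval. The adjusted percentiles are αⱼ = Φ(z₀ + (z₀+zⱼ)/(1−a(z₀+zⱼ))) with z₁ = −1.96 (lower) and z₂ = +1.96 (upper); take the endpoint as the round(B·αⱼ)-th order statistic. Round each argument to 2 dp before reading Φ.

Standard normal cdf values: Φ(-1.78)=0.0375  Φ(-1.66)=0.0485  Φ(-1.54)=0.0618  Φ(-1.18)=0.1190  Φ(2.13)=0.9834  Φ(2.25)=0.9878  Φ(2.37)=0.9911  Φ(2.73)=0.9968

Lower: z₀ + z₁ = 0.100 + (-1.960) = -1.860; 1 − a(z₀+z₁) = 1 − (-0.007)(-1.860) = 0.9870; argument = 0.100 + (-1.860)/0.9870 = -1.7845 → -1.78.
α₁ = Φ(-1.78) = 0.0375; rank = round(500 × 0.0375) = 19; θ*₍19₎ = 3.99.
Upper: z₀ + z₂ = 2.060; 1 − a(z₀+z₂) = 1.0144; argument = 2.1307 → 2.13; α₂ = 0.9834; rank = 492; θ*₍492₎ = 4.65.

(3.99, 4.65)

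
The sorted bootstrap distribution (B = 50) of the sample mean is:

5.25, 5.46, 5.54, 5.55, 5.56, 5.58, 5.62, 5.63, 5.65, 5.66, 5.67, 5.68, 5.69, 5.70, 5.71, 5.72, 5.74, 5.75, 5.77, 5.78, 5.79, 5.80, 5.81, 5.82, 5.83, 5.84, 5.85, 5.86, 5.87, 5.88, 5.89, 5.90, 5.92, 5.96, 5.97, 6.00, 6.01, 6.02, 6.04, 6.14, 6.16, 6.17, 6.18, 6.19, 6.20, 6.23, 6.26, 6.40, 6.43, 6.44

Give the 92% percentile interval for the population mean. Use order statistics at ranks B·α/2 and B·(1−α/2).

α = 0.08; lower rank = 50 × 0.040 = 2; upper rank = 50 × 0.960 = 48.
The 2nd smallest replicate is 5.46; the 48th is 6.40.

(5.46, 6.40)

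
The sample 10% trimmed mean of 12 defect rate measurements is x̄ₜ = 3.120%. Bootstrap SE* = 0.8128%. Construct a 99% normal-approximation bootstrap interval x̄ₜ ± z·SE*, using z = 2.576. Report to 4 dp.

Margin = 2.576 × 0.8128 = 2.09377
Interval: 3.120 ± 2.09377

(1.0262, 5.2138)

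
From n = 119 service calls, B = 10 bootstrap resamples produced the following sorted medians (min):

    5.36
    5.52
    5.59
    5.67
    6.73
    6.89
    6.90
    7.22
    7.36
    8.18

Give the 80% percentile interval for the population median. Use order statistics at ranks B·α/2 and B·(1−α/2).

(5.36, 7.36)

α = 0.20; lower rank = 10 × 0.100 = 1; upper rank = 10 × 0.900 = 9.
The 1st smallest replicate is 5.36; the 9th is 7.36.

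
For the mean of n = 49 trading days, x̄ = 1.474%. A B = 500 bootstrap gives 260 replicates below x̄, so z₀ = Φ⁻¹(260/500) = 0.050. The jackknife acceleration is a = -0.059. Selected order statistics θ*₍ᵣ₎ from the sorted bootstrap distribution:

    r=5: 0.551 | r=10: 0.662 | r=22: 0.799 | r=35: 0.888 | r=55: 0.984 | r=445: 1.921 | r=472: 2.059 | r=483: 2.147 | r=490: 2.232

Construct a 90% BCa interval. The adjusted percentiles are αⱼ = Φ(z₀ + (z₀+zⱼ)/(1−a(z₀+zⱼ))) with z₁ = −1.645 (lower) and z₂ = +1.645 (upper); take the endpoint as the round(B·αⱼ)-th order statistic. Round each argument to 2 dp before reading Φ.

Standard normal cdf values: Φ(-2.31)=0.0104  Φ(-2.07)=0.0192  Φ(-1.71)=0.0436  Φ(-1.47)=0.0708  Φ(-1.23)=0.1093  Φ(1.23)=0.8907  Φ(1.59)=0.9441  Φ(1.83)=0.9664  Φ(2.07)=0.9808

Lower: z₀ + z₁ = 0.050 + (-1.645) = -1.595; 1 − a(z₀+z₁) = 1 − (-0.059)(-1.595) = 0.9059; argument = 0.050 + (-1.595)/0.9059 = -1.7107 → -1.71.
α₁ = Φ(-1.71) = 0.0436; rank = round(500 × 0.0436) = 22; θ*₍22₎ = 0.799.
Upper: z₀ + z₂ = 1.695; 1 − a(z₀+z₂) = 1.1000; argument = 1.5909 → 1.59; α₂ = 0.9441; rank = 472; θ*₍472₎ = 2.059.

(0.799, 2.059)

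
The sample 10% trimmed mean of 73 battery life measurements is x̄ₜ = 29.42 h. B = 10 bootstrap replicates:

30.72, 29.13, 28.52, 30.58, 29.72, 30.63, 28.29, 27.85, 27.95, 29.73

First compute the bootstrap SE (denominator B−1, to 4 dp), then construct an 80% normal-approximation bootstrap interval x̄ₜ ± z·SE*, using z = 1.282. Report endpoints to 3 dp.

Mean of replicates = 29.3120; sum of squared deviations = 11.3660; SE* = √(11.3660/9) = 1.1238
Margin = 1.282 × 1.1238 = 1.4407
Interval: 29.42 ± 1.4407

(27.979, 30.861)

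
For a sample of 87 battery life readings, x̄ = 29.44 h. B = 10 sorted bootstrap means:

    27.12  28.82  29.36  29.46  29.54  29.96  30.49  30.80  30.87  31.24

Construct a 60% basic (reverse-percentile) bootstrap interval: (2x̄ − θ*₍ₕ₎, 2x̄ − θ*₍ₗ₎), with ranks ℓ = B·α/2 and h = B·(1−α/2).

(28.08, 30.06)

Percentile endpoints at ranks 2 and 8: θ*₍2₎ = 28.82, θ*₍8₎ = 30.80.
Basic interval reflects these around x̄:
  lower = 2 × 29.44 − 30.80 = 28.08
  upper = 2 × 29.44 − 28.82 = 30.06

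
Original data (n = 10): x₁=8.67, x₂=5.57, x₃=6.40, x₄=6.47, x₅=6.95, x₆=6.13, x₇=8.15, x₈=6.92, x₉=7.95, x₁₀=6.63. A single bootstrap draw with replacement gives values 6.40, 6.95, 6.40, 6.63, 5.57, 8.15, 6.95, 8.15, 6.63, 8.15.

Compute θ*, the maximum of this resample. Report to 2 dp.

θ* = 8.15

Maximum = 8.15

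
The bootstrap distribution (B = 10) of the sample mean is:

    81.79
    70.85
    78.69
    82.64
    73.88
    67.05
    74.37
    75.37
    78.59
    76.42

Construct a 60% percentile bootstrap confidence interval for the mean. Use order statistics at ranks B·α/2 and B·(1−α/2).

Sorted replicates: 67.05, 70.85, 73.88, 74.37, 75.37, 76.42, 78.59, 78.69, 81.79, 82.64
α = 0.40; lower rank = 10 × 0.200 = 2; upper rank = 10 × 0.800 = 8.
The 2nd smallest replicate is 70.85; the 8th is 78.69.

(70.85, 78.69)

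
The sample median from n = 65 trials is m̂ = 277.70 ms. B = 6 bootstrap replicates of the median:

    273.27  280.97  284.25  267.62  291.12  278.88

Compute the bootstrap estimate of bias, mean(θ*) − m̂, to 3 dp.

mean(θ*) = (273.27 + 280.97 + 284.25 + 267.62 + 291.12 + 278.88) / 6 = 279.3517
bias = 279.3517 − 277.70

bias = +1.652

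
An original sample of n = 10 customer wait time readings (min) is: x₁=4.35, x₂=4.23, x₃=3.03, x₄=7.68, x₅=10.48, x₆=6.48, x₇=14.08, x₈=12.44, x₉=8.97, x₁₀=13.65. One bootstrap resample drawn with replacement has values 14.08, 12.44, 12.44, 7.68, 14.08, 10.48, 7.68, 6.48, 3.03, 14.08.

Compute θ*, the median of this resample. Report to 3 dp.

Sorted: 3.03, 6.48, 7.68, 7.68, 10.48, 12.44, 12.44, 14.08, 14.08, 14.08
Median = average of the two middle values = 11.460

θ* = 11.460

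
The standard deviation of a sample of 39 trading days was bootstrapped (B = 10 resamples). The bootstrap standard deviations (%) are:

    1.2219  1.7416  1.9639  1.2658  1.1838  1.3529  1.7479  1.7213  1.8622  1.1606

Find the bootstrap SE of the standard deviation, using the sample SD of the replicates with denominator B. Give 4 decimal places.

Bootstrap SE is the standard deviation of the 10 replicate standard deviations.
Mean of replicates: (1.2219 + 1.7416 + 1.9639 + 1.2658 + 1.1838 + 1.3529 + 1.7479 + 1.7213 + 1.8622 + 1.1606) / 10 = 15.22190 / 10 = 1.52219
Sum of squared deviations: (−0.30029)² + (+0.21941)² + (+0.44171)² + (−0.25639)² + (−0.33839)² + (−0.16929)² + (+0.22571)² + (+0.19911)² + (+0.34001)² + (−0.36159)² = 0.87927
Variance = 0.87927 / 10 = 0.08793
SE* = √0.08793

SE* = 0.2965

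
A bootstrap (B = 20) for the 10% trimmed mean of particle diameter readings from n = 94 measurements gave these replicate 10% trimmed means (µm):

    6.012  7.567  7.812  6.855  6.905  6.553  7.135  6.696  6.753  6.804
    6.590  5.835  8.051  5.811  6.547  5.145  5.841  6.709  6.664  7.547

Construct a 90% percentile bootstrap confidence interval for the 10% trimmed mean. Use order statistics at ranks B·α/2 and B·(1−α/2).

Sorted replicates: 5.145, 5.811, 5.835, 5.841, 6.012, 6.547, 6.553, 6.590, 6.664, 6.696, 6.709, 6.753, 6.804, 6.855, 6.905, 7.135, 7.547, 7.567, 7.812, 8.051
α = 0.10; lower rank = 20 × 0.050 = 1; upper rank = 20 × 0.950 = 19.
The 1st smallest replicate is 5.145; the 19th is 7.812.

(5.145, 7.812)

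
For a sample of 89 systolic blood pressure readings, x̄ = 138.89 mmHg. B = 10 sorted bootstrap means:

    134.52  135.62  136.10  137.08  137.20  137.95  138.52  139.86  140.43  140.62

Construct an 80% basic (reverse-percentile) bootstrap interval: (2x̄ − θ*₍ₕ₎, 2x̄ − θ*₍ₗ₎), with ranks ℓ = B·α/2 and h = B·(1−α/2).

Percentile endpoints at ranks 1 and 9: θ*₍1₎ = 134.52, θ*₍9₎ = 140.43.
Basic interval reflects these around x̄:
  lower = 2 × 138.89 − 140.43 = 137.35
  upper = 2 × 138.89 − 134.52 = 143.26

(137.35, 143.26)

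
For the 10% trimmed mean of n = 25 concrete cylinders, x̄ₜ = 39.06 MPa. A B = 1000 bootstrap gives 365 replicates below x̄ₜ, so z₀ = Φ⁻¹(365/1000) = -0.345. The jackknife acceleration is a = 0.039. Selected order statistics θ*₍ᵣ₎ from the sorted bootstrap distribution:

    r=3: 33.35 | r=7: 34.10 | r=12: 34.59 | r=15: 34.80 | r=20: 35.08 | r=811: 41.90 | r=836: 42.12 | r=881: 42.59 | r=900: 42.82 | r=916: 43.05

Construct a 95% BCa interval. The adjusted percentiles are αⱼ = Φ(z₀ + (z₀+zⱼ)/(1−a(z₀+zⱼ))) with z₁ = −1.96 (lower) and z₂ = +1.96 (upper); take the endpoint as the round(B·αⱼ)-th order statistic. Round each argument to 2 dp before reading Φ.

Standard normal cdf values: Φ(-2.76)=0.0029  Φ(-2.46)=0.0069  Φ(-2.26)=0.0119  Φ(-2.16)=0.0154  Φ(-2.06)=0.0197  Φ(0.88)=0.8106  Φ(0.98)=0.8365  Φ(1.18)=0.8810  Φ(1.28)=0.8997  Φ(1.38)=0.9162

(34.10, 43.05)

Lower: z₀ + z₁ = -0.345 + (-1.960) = -2.305; 1 − a(z₀+z₁) = 1 − (0.039)(-2.305) = 1.0899; argument = -0.345 + (-2.305)/1.0899 = -2.4599 → -2.46.
α₁ = Φ(-2.46) = 0.0069; rank = round(1000 × 0.0069) = 7; θ*₍7₎ = 34.10.
Upper: z₀ + z₂ = 1.615; 1 − a(z₀+z₂) = 0.9370; argument = 1.3786 → 1.38; α₂ = 0.9162; rank = 916; θ*₍916₎ = 43.05.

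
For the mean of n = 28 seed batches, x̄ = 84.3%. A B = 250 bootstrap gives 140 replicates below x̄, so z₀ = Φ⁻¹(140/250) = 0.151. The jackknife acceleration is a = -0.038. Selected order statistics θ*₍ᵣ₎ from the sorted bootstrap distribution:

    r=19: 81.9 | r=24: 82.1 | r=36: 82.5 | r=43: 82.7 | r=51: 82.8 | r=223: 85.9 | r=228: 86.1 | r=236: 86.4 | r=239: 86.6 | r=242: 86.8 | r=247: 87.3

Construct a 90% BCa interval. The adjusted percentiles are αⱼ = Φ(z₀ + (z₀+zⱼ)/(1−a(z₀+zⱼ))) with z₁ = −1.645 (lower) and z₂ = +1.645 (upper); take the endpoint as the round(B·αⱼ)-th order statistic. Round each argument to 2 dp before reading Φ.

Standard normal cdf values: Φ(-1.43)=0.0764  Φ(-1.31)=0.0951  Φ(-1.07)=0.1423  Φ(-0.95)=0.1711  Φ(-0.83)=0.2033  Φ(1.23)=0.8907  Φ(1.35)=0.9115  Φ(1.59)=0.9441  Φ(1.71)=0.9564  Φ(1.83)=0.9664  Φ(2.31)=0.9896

(81.9, 86.8)

Lower: z₀ + z₁ = 0.151 + (-1.645) = -1.494; 1 − a(z₀+z₁) = 1 − (-0.038)(-1.494) = 0.9432; argument = 0.151 + (-1.494)/0.9432 = -1.4329 → -1.43.
α₁ = Φ(-1.43) = 0.0764; rank = round(250 × 0.0764) = 19; θ*₍19₎ = 81.9.
Upper: z₀ + z₂ = 1.796; 1 − a(z₀+z₂) = 1.0682; argument = 1.8323 → 1.83; α₂ = 0.9664; rank = 242; θ*₍242₎ = 86.8.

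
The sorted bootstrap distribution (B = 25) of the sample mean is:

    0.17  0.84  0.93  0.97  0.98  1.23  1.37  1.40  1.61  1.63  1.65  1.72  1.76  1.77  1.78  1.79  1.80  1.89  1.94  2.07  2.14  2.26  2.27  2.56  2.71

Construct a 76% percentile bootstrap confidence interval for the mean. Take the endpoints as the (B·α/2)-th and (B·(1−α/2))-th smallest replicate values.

α = 0.24; lower rank = 25 × 0.120 = 3; upper rank = 25 × 0.880 = 22.
The 3rd smallest replicate is 0.93; the 22nd is 2.26.

(0.93, 2.26)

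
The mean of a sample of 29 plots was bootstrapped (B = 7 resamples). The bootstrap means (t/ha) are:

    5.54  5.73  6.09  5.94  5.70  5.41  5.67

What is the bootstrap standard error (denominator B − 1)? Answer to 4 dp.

Bootstrap SE is the standard deviation of the 7 replicate means.
Mean of replicates: (5.54 + 5.73 + 6.09 + 5.94 + 5.70 + 5.41 + 5.67) / 7 = 40.08000 / 7 = 5.72571
Sum of squared deviations: (−0.18571)² + (+0.00429)² + (+0.36429)² + (+0.21429)² + (−0.02571)² + (−0.31571)² + (−0.05571)² = 0.31657
Variance = 0.31657 / 6 = 0.05276
SE* = √0.05276

SE* = 0.2297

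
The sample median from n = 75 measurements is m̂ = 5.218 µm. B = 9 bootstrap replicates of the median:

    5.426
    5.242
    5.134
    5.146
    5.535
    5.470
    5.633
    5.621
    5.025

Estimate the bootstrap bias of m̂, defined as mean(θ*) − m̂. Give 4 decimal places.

mean(θ*) = (5.426 + 5.242 + 5.134 + 5.146 + 5.535 + 5.470 + 5.633 + 5.621 + 5.025) / 9 = 5.35911
bias = 5.35911 − 5.218

bias = +0.1411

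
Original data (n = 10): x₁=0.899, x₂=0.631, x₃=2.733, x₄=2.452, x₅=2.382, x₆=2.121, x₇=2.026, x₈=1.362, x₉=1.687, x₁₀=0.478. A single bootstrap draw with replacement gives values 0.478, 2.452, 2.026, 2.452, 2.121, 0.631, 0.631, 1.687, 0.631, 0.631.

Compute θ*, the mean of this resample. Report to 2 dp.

Mean = (0.478 + 2.452 + 2.026 + 2.452 + 2.121 + 0.631 + 0.631 + 1.687 + 0.631 + 0.631) / 10 = 13.7400 / 10 = 1.37

θ* = 1.37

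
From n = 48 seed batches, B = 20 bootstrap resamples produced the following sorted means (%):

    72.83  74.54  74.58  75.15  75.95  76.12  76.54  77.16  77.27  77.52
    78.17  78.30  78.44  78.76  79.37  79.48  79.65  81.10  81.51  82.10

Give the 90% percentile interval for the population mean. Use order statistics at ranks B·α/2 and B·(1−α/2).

α = 0.10; lower rank = 20 × 0.050 = 1; upper rank = 20 × 0.950 = 19.
The 1st smallest replicate is 72.83; the 19th is 81.51.

(72.83, 81.51)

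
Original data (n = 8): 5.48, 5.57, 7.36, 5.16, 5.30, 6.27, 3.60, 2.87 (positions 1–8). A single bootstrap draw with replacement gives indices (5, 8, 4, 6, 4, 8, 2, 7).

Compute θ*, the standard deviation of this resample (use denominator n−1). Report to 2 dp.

θ* = 1.30

Resample values: 5.30, 2.87, 5.16, 6.27, 5.16, 2.87, 5.57, 3.60.
Mean = 4.6000; sum of squared deviations = 11.8328
s² = 11.8328 / 7 = 1.6904
s = √1.6904 = 1.30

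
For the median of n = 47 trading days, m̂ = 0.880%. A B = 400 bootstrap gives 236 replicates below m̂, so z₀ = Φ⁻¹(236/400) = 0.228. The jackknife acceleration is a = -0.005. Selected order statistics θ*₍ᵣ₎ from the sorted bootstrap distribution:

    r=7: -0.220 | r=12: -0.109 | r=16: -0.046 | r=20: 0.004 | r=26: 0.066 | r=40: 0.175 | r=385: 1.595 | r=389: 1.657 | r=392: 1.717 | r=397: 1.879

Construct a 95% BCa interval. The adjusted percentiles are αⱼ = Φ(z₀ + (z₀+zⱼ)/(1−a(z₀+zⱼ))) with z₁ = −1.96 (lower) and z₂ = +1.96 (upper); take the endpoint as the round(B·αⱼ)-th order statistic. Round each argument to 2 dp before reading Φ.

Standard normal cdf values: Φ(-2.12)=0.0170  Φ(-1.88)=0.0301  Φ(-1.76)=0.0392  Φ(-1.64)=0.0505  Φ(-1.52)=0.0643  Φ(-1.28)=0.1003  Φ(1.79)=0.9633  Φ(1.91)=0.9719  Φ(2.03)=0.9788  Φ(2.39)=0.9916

Lower: z₀ + z₁ = 0.228 + (-1.960) = -1.732; 1 − a(z₀+z₁) = 1 − (-0.005)(-1.732) = 0.9913; argument = 0.228 + (-1.732)/0.9913 = -1.5191 → -1.52.
α₁ = Φ(-1.52) = 0.0643; rank = round(400 × 0.0643) = 26; θ*₍26₎ = 0.066.
Upper: z₀ + z₂ = 2.188; 1 − a(z₀+z₂) = 1.0109; argument = 2.3923 → 2.39; α₂ = 0.9916; rank = 397; θ*₍397₎ = 1.879.

(0.066, 1.879)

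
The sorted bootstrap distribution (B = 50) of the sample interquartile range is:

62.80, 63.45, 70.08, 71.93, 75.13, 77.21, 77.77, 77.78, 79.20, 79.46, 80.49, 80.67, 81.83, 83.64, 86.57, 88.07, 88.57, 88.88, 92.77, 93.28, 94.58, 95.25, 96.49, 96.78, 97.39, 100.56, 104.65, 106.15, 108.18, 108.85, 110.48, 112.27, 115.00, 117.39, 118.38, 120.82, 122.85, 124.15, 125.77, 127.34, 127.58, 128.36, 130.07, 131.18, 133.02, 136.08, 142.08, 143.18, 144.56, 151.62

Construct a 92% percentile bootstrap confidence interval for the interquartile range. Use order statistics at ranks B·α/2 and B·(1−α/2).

(63.45, 143.18)

α = 0.08; lower rank = 50 × 0.040 = 2; upper rank = 50 × 0.960 = 48.
The 2nd smallest replicate is 63.45; the 48th is 143.18.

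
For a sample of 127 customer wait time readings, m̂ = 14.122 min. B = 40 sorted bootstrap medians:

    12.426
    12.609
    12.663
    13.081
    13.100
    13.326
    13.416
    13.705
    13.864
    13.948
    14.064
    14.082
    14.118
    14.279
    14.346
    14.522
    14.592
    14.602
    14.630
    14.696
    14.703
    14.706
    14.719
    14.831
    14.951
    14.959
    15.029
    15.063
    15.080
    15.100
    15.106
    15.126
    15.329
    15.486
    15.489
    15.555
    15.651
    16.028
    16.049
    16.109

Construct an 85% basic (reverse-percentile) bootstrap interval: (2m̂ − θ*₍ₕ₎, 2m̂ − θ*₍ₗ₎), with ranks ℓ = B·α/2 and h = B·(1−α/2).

Percentile endpoints at ranks 3 and 37: θ*₍3₎ = 12.663, θ*₍37₎ = 15.651.
Basic interval reflects these around m̂:
  lower = 2 × 14.122 − 15.651 = 12.593
  upper = 2 × 14.122 − 12.663 = 15.581

(12.593, 15.581)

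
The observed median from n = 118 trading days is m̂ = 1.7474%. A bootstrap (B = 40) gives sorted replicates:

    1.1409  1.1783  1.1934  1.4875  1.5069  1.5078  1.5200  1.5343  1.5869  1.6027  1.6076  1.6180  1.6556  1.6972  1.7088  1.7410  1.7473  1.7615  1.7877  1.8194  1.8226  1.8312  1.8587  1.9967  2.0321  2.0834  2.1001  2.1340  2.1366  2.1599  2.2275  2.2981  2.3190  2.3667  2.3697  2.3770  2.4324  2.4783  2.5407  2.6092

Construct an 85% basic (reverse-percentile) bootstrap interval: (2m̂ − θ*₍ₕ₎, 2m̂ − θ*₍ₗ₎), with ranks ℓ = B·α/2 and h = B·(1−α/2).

Percentile endpoints at ranks 3 and 37: θ*₍3₎ = 1.1934, θ*₍37₎ = 2.4324.
Basic interval reflects these around m̂:
  lower = 2 × 1.7474 − 2.4324 = 1.0624
  upper = 2 × 1.7474 − 1.1934 = 2.3014

(1.0624, 2.3014)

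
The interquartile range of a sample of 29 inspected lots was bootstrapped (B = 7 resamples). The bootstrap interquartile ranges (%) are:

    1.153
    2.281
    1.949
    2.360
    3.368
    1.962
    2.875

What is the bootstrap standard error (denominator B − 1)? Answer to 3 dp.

Bootstrap SE is the standard deviation of the 7 replicate interquartile ranges.
Mean of replicates: (1.153 + 2.281 + 1.949 + 2.360 + 3.368 + 1.962 + 2.875) / 7 = 15.9480 / 7 = 2.2783
Sum of squared deviations: (−1.1253)² + (+0.0027)² + (−0.3293)² + (+0.0817)² + (+1.0897)² + (−0.3163)² + (+0.5967)² = 3.0250
Variance = 3.0250 / 6 = 0.5042
SE* = √0.5042

SE* = 0.710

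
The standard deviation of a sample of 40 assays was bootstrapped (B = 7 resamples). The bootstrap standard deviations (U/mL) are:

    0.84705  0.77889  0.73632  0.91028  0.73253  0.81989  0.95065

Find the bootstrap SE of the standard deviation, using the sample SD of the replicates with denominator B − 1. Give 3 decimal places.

Bootstrap SE is the standard deviation of the 7 replicate standard deviations.
Mean of replicates: (0.84705 + 0.77889 + 0.73632 + 0.91028 + 0.73253 + 0.81989 + 0.95065) / 7 = 5.775610 / 7 = 0.825087
Sum of squared deviations: (+0.021963)² + (−0.046197)² + (−0.088767)² + (+0.085193)² + (−0.092557)² + (−0.005197)² + (+0.125563)² = 0.042114
Variance = 0.042114 / 6 = 0.007019
SE* = √0.007019

SE* = 0.084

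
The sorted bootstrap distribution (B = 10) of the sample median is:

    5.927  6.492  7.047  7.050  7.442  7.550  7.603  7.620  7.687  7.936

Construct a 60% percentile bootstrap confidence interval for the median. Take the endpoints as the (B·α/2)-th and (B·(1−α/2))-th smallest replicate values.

(6.492, 7.620)

α = 0.40; lower rank = 10 × 0.200 = 2; upper rank = 10 × 0.800 = 8.
The 2nd smallest replicate is 6.492; the 8th is 7.620.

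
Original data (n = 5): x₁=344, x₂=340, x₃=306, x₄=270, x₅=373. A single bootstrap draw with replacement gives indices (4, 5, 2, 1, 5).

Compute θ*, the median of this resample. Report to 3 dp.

Resample values: 270, 373, 340, 344, 373.
Sorted: 270, 340, 344, 373, 373
Median = middle value = 344.000

θ* = 344.000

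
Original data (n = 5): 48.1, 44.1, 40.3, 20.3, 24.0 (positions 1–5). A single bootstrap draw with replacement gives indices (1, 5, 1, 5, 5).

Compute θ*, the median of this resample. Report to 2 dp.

θ* = 24.00

Resample values: 48.1, 24.0, 48.1, 24.0, 24.0.
Sorted: 24.0, 24.0, 24.0, 48.1, 48.1
Median = middle value = 24.00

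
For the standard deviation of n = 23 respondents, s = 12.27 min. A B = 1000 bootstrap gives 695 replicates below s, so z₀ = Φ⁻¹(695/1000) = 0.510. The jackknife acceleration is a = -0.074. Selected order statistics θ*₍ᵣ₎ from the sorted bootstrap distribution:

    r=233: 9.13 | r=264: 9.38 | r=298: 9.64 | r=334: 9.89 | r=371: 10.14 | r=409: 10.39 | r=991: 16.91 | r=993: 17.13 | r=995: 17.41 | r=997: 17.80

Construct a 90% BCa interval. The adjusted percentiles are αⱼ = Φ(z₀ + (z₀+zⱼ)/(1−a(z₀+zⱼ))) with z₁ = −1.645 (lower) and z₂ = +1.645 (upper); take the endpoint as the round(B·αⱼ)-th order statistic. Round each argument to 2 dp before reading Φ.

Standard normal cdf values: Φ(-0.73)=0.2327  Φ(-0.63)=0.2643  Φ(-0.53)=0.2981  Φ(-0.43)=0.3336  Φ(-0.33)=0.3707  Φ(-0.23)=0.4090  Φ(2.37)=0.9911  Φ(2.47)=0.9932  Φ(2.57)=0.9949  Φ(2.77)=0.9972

Lower: z₀ + z₁ = 0.510 + (-1.645) = -1.135; 1 − a(z₀+z₁) = 1 − (-0.074)(-1.135) = 0.9160; argument = 0.510 + (-1.135)/0.9160 = -0.7291 → -0.73.
α₁ = Φ(-0.73) = 0.2327; rank = round(1000 × 0.2327) = 233; θ*₍233₎ = 9.13.
Upper: z₀ + z₂ = 2.155; 1 − a(z₀+z₂) = 1.1595; argument = 2.3686 → 2.37; α₂ = 0.9911; rank = 991; θ*₍991₎ = 16.91.

(9.13, 16.91)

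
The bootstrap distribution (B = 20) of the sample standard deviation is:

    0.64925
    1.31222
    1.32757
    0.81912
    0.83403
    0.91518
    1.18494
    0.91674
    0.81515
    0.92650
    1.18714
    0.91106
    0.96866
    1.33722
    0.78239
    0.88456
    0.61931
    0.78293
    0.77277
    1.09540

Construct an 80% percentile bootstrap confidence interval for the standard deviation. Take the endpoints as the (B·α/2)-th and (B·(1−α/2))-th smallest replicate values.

Sorted replicates: 0.61931, 0.64925, 0.77277, 0.78239, 0.78293, 0.81515, 0.81912, 0.83403, 0.88456, 0.91106, 0.91518, 0.91674, 0.92650, 0.96866, 1.09540, 1.18494, 1.18714, 1.31222, 1.32757, 1.33722
α = 0.20; lower rank = 20 × 0.100 = 2; upper rank = 20 × 0.900 = 18.
The 2nd smallest replicate is 0.64925; the 18th is 1.31222.

(0.64925, 1.31222)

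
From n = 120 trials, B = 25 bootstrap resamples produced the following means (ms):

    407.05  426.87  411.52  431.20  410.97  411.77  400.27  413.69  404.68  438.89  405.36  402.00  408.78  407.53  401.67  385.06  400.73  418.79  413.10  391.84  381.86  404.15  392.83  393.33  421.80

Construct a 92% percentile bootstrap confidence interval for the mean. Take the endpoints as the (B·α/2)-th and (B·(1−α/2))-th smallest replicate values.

(381.86, 431.20)

Sorted replicates: 381.86, 385.06, 391.84, 392.83, 393.33, 400.27, 400.73, 401.67, 402.00, 404.15, 404.68, 405.36, 407.05, 407.53, 408.78, 410.97, 411.52, 411.77, 413.10, 413.69, 418.79, 421.80, 426.87, 431.20, 438.89
α = 0.08; lower rank = 25 × 0.040 = 1; upper rank = 25 × 0.960 = 24.
The 1st smallest replicate is 381.86; the 24th is 431.20.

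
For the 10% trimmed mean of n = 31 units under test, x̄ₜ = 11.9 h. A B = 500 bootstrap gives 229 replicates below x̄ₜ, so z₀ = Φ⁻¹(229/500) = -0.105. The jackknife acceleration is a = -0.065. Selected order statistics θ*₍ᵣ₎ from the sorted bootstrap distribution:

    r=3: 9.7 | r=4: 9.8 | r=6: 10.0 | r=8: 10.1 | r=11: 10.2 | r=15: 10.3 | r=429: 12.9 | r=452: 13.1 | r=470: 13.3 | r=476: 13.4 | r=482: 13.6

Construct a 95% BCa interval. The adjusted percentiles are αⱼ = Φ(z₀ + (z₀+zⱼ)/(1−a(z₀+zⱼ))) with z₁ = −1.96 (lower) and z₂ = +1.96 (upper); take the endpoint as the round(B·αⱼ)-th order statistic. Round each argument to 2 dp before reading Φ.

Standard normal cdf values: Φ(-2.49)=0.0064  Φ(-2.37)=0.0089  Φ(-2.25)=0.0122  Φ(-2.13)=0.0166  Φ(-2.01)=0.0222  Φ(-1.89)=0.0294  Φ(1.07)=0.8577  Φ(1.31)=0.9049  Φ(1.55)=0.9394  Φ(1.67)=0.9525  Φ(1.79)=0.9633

Lower: z₀ + z₁ = -0.105 + (-1.960) = -2.065; 1 − a(z₀+z₁) = 1 − (-0.065)(-2.065) = 0.8658; argument = -0.105 + (-2.065)/0.8658 = -2.4901 → -2.49.
α₁ = Φ(-2.49) = 0.0064; rank = round(500 × 0.0064) = 3; θ*₍3₎ = 9.7.
Upper: z₀ + z₂ = 1.855; 1 − a(z₀+z₂) = 1.1206; argument = 1.5504 → 1.55; α₂ = 0.9394; rank = 470; θ*₍470₎ = 13.3.

(9.7, 13.3)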